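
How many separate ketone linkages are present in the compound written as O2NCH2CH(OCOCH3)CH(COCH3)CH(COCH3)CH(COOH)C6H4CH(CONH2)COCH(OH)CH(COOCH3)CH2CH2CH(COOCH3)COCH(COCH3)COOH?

Taking each segment in turn:
  O2NCH2: –NO2 on carbon → nitro group.
  CH(OCOCH3): pendant –OC(=O)CH3: an acyloxy group → ester.
  CH(COCH3): pendant –COCH3: carbonyl C bonded to two carbons → ketone.
  CH(COCH3): pendant –COCH3: carbonyl C bonded to two carbons → ketone.
  CH(COOH): pendant –COOH: carbonyl C bonded to C and –OH → carboxylic acid.
  C6H4: para-disubstituted benzene ring → arene.
  CH(CONH2): pendant –CONH2: carbonyl C bonded to C and N → amide.
  CO: –C(=O)– with carbon on both sides → ketone.
  CH(OH): –OH on an sp³ carbon → alcohol (secondary).
  CH(COOCH3): pendant –COOCH3: carbonyl C bonded to C and –OCH3 → ester.
  CH(COOCH3): pendant –COOCH3: carbonyl C bonded to C and –OCH3 → ester.
  CO: –C(=O)– with carbon on both sides → ketone.
  CH(COCH3): pendant –COCH3: carbonyl C bonded to two carbons → ketone.
  COOH: –COOH: carbonyl C bonded to –OH and C → carboxylic acid (the –OH is not a separate alcohol).
Ketone appears at: CH(COCH3), CH(COCH3), CO, CO, CH(COCH3) → 5.

5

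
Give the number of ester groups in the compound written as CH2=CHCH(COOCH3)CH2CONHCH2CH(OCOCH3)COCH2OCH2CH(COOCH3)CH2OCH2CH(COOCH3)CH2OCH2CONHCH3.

4

Taking each segment in turn:
  CH2=CH: C=C double bond → alkene.
  CH(COOCH3): pendant –COOCH3: carbonyl C bonded to C and –OCH3 → ester.
  CH2CONHCH2: –C(=O)–N– linkage → amide (the N is not an amine).
  CH(OCOCH3): pendant –OC(=O)CH3: an acyloxy group → ester.
  CO: –C(=O)– with carbon on both sides → ketone.
  CH2OCH2: C–O–C with sp³ carbons on both sides and no adjacent C=O → ether.
  CH(COOCH3): pendant –COOCH3: carbonyl C bonded to C and –OCH3 → ester.
  CH2OCH2: C–O–C with sp³ carbons on both sides and no adjacent C=O → ether.
  CH(COOCH3): pendant –COOCH3: carbonyl C bonded to C and –OCH3 → ester.
  CH2OCH2: C–O–C with sp³ carbons on both sides and no adjacent C=O → ether.
  CONHCH3: –C(=O)NHCH3: carbonyl C bonded to C and to N → amide (the N is not an amine).
Ester appears at: CH(COOCH3), CH(OCOCH3), CH(COOCH3), CH(COOCH3) → 4.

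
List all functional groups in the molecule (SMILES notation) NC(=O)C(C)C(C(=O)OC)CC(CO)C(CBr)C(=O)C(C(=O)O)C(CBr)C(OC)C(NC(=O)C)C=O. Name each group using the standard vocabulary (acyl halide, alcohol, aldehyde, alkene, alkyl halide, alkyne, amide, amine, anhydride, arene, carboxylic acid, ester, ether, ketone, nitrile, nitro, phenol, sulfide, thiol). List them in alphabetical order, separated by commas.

Working along the chain:
  H2NCO: –C(=O)NH2: carbonyl C bonded to C and to N → amide (the N is not a separate amine).
  CH(COOCH3): pendant –COOCH3: carbonyl C bonded to C and –OCH3 → ester.
  CH(CH2OH): pendant –CH2OH on an sp³ backbone C → alcohol.
  CH(CH2Br): pendant –CH2X: halogen on sp³ carbon → alkyl halide.
  CO: –C(=O)– with carbon on both sides → ketone.
  CH(COOH): pendant –COOH: carbonyl C bonded to C and –OH → carboxylic acid.
  CH(CH2Br): pendant –CH2X: halogen on sp³ carbon → alkyl halide.
  CH(OCH3): pendant –OCH3: C–O–C with sp³ C, no adjacent C=O → ether.
  CH(NHCOCH3): pendant –NHC(=O)CH3: N bonded to a carbonyl → amide (not amine).
  CHO: terminal –CHO: carbonyl C bonded to H and C → aldehyde.

alcohol, aldehyde, alkyl halide, amide, carboxylic acid, ester, ether, ketone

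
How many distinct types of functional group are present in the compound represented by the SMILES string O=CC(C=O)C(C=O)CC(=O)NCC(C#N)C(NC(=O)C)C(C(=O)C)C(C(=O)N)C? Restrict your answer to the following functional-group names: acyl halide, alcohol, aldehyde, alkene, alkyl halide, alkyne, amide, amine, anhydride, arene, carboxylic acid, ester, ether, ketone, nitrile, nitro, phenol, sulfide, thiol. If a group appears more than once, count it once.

terminal –CHO: carbonyl C bonded to H and C → aldehyde.
pendant –CHO: carbonyl C bonded to C and H → aldehyde.
pendant –CHO: carbonyl C bonded to C and H → aldehyde.
–C(=O)–N– linkage → amide (the N is not an amine).
pendant –C≡N: nitrile.
pendant –NHC(=O)CH3: N bonded to a carbonyl → amide (not amine).
pendant –COCH3: carbonyl C bonded to two carbons → ketone.
pendant –CONH2: carbonyl C bonded to C and N → amide.
Distinct types present: aldehyde, amide, ketone, nitrile.

4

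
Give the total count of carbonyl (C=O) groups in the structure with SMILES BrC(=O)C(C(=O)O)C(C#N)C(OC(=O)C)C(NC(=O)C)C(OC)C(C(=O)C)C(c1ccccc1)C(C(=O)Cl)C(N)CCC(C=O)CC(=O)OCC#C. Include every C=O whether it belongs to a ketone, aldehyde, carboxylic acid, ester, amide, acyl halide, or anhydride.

BrCO: acyl halide, 1 C=O (running total 1).
CH(COOH): carboxylic acid, 1 C=O (running total 2).
CH(OCOCH3): ester, 1 C=O (running total 3).
CH(NHCOCH3): amide, 1 C=O (running total 4).
CH(COCH3): ketone, 1 C=O (running total 5).
CH(COCl): acyl halide, 1 C=O (running total 6).
CH(CHO): aldehyde, 1 C=O (running total 7).
CH2COOCH2: ester, 1 C=O (running total 8).

8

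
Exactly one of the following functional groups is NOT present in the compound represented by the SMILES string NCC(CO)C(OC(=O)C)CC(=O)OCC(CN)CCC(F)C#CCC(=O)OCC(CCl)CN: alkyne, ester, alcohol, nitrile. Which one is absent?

nitrile

alkyne: present (C≡C — C≡C triple bond → alkyne).
ester: present (CH(OCOCH3) — pendant –OC(=O)CH3: an acyloxy group → ester).
alcohol: present (CH(CH2OH) — pendant –CH2OH on an sp³ backbone C → alcohol).
nitrile: absent. In C≡C, the triple bond is C≡C, not C≡N.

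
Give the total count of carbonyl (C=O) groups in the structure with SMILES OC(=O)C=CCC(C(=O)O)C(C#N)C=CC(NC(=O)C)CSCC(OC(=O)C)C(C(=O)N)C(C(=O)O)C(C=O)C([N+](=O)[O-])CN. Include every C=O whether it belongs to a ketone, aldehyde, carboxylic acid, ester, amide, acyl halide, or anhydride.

HOOC: carboxylic acid, 1 C=O (running total 1).
CH(COOH): carboxylic acid, 1 C=O (running total 2).
CH(NHCOCH3): amide, 1 C=O (running total 3).
CH(OCOCH3): ester, 1 C=O (running total 4).
CH(CONH2): amide, 1 C=O (running total 5).
CH(COOH): carboxylic acid, 1 C=O (running total 6).
CH(CHO): aldehyde, 1 C=O (running total 7).

7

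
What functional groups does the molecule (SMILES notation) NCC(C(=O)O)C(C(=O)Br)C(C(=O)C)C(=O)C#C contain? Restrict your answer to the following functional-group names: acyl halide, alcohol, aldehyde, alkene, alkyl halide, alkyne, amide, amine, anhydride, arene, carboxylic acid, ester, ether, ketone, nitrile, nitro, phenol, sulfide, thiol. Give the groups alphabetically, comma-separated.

acyl halide, alkyne, amine, carboxylic acid, ketone

–NH2 on an sp³ carbon with no adjacent C=O → amine.
pendant –COOH: carbonyl C bonded to C and –OH → carboxylic acid.
pendant –C(=O)X: carbonyl C bonded to C and halogen → acyl halide.
pendant –COCH3: carbonyl C bonded to two carbons → ketone.
–C(=O)– with carbon on both sides → ketone.
C≡C triple bond → alkyne.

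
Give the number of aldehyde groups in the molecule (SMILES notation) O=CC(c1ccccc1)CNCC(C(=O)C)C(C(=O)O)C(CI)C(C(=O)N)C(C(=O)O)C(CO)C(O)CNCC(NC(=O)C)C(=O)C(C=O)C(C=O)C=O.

4

Taking each segment in turn:
  OHC: terminal –CHO: carbonyl C bonded to H and C → aldehyde.
  CH(C6H5): pendant –C6H5: benzene ring → arene.
  CH2NHCH2: C–N–C with sp³ carbons and no adjacent C=O → amine (secondary).
  CH(COCH3): pendant –COCH3: carbonyl C bonded to two carbons → ketone.
  CH(COOH): pendant –COOH: carbonyl C bonded to C and –OH → carboxylic acid.
  CH(CH2I): pendant –CH2X: halogen on sp³ carbon → alkyl halide.
  CH(CONH2): pendant –CONH2: carbonyl C bonded to C and N → amide.
  CH(COOH): pendant –COOH: carbonyl C bonded to C and –OH → carboxylic acid.
  CH(CH2OH): pendant –CH2OH on an sp³ backbone C → alcohol.
  CH(OH): –OH on an sp³ carbon → alcohol (secondary).
  CH2NHCH2: C–N–C with sp³ carbons and no adjacent C=O → amine (secondary).
  CH(NHCOCH3): pendant –NHC(=O)CH3: N bonded to a carbonyl → amide (not amine).
  CO: –C(=O)– with carbon on both sides → ketone.
  CH(CHO): pendant –CHO: carbonyl C bonded to C and H → aldehyde.
  CH(CHO): pendant –CHO: carbonyl C bonded to C and H → aldehyde.
  CHO: terminal –CHO: carbonyl C bonded to H and C → aldehyde.
Aldehyde appears at: OHC, CH(CHO), CH(CHO), CHO → 4.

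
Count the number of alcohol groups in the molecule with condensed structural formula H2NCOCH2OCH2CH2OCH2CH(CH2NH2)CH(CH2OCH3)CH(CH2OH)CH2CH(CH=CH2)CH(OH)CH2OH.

3

Reading the structure from left to right:
  H2NCO: –C(=O)NH2: carbonyl C bonded to C and to N → amide (the N is not a separate amine).
  CH2OCH2: C–O–C with sp³ carbons on both sides and no adjacent C=O → ether.
  CH2OCH2: C–O–C with sp³ carbons on both sides and no adjacent C=O → ether.
  CH(CH2NH2): pendant –CH2NH2: N on sp³ C, no adjacent C=O → amine.
  CH(CH2OCH3): pendant –CH2OCH3: C–O–C linkage → ether.
  CH(CH2OH): pendant –CH2OH on an sp³ backbone C → alcohol.
  CH(CH=CH2): pendant –CH=CH2: C=C double bond → alkene.
  CH(OH): –OH on an sp³ carbon → alcohol (secondary).
  CH2OH: –OH on an sp³ carbon → alcohol.
Alcohol appears at: CH(CH2OH), CH(OH), CH2OH → 3.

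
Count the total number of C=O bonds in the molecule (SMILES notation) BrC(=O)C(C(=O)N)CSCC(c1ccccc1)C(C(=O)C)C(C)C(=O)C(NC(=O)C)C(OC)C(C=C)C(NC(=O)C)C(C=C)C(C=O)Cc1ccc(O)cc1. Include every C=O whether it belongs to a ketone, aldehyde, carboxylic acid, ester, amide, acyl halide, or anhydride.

7

BrCO: acyl halide, 1 C=O (running total 1).
CH(CONH2): amide, 1 C=O (running total 2).
CH(COCH3): ketone, 1 C=O (running total 3).
CO: ketone, 1 C=O (running total 4).
CH(NHCOCH3): amide, 1 C=O (running total 5).
CH(NHCOCH3): amide, 1 C=O (running total 6).
CH(CHO): aldehyde, 1 C=O (running total 7).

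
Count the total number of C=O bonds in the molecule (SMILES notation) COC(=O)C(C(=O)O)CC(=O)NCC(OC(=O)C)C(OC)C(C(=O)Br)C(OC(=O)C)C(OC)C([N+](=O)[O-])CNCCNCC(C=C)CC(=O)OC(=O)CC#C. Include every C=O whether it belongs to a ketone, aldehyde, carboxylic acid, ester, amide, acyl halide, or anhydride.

CH3OOC: ester, 1 C=O (running total 1).
CH(COOH): carboxylic acid, 1 C=O (running total 2).
CH2CONHCH2: amide, 1 C=O (running total 3).
CH(OCOCH3): ester, 1 C=O (running total 4).
CH(COBr): acyl halide, 1 C=O (running total 5).
CH(OCOCH3): ester, 1 C=O (running total 6).
CH2CO-O-COCH2: anhydride, 2 C=O (running total 8).

8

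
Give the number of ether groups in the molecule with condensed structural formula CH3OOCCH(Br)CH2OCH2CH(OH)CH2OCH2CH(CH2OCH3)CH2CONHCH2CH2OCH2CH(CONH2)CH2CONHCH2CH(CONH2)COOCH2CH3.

4

CH3O–C(=O)–: carbonyl C bonded to C and to –OCH3 → ester (not ketone + ether).
halogen on an sp³ carbon → alkyl halide.
C–O–C with sp³ carbons on both sides and no adjacent C=O → ether.
–OH on an sp³ carbon → alcohol (secondary).
C–O–C with sp³ carbons on both sides and no adjacent C=O → ether.
pendant –CH2OCH3: C–O–C linkage → ether.
–C(=O)–N– linkage → amide (the N is not an amine).
C–O–C with sp³ carbons on both sides and no adjacent C=O → ether.
pendant –CONH2: carbonyl C bonded to C and N → amide.
–C(=O)–N– linkage → amide (the N is not an amine).
pendant –CONH2: carbonyl C bonded to C and N → amide.
–C(=O)OCH2CH3: carbonyl C bonded to C and to –OEt → ester.
Ether appears at: CH2OCH2, CH2OCH2, CH(CH2OCH3), CH2OCH2 → 4.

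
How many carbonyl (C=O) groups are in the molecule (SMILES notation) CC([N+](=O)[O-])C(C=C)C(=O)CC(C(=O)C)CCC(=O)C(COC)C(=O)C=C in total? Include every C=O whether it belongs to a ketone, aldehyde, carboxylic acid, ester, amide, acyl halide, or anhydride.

4

CO: ketone, 1 C=O (running total 1).
CH(COCH3): ketone, 1 C=O (running total 2).
CO: ketone, 1 C=O (running total 3).
CO: ketone, 1 C=O (running total 4).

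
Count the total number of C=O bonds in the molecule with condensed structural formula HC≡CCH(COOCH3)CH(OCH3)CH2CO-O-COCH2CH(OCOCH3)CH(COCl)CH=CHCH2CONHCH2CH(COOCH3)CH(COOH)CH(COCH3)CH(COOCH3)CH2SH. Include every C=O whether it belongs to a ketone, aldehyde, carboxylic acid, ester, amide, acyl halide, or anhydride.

CH(COOCH3): ester, 1 C=O (running total 1).
CH2CO-O-COCH2: anhydride, 2 C=O (running total 3).
CH(OCOCH3): ester, 1 C=O (running total 4).
CH(COCl): acyl halide, 1 C=O (running total 5).
CH2CONHCH2: amide, 1 C=O (running total 6).
CH(COOCH3): ester, 1 C=O (running total 7).
CH(COOH): carboxylic acid, 1 C=O (running total 8).
CH(COCH3): ketone, 1 C=O (running total 9).
CH(COOCH3): ester, 1 C=O (running total 10).

10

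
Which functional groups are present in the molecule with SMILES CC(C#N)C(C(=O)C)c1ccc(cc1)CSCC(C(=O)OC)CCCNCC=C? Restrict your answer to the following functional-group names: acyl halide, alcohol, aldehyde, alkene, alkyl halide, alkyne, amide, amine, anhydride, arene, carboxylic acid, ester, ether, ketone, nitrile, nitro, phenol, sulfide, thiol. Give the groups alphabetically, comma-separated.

alkene, amine, arene, ester, ketone, nitrile, sulfide

pendant –C≡N: nitrile.
pendant –COCH3: carbonyl C bonded to two carbons → ketone.
para-disubstituted benzene ring → arene.
C–S–C linkage → sulfide (thioether).
pendant –COOCH3: carbonyl C bonded to C and –OCH3 → ester.
C–N–C with sp³ carbons and no adjacent C=O → amine (secondary).
C=C double bond → alkene.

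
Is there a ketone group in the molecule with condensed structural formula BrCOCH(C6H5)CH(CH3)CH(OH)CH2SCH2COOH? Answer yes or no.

Working along the chain:
  BrCO: –C(=O)Br: carbonyl C bonded to C and to a halogen → acyl halide (not alkyl halide).
  CH(C6H5): pendant –C6H5: benzene ring → arene.
  CH(OH): –OH on an sp³ carbon → alcohol (secondary).
  CH2SCH2: C–S–C linkage → sulfide (thioether).
  COOH: –COOH: carbonyl C bonded to –OH and C → carboxylic acid (the –OH is not a separate alcohol).
In COOH, the C=O bears an –OH, making it a carboxylic acid rather than a ketone. In BrCO, the C=O is bonded to a halogen, which defines an acyl halide, not a ketone.
The groups actually present are: acyl halide, alcohol, arene, carboxylic acid, sulfide.

no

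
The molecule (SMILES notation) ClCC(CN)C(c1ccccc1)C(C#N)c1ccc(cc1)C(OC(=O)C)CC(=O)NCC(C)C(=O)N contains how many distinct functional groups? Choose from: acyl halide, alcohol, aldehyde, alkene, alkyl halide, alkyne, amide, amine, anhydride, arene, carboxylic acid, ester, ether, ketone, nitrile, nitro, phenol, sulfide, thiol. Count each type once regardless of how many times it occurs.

halogen on an sp³ carbon → alkyl halide.
pendant –CH2NH2: N on sp³ C, no adjacent C=O → amine.
pendant –C6H5: benzene ring → arene.
pendant –C≡N: nitrile.
para-disubstituted benzene ring → arene.
pendant –OC(=O)CH3: an acyloxy group → ester.
–C(=O)–N– linkage → amide (the N is not an amine).
–C(=O)NH2: carbonyl C bonded to C and to N → amide (the N is not a separate amine).
Distinct types present: alkyl halide, amide, amine, arene, ester, nitrile.

6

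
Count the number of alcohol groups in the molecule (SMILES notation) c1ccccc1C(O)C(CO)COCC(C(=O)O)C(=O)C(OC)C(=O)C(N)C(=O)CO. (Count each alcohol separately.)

C6H5– phenyl ring → arene.
–OH on an sp³ carbon → alcohol (secondary).
pendant –CH2OH on an sp³ backbone C → alcohol.
C–O–C with sp³ carbons on both sides and no adjacent C=O → ether.
pendant –COOH: carbonyl C bonded to C and –OH → carboxylic acid.
–C(=O)– with carbon on both sides → ketone.
pendant –OCH3: C–O–C with sp³ C, no adjacent C=O → ether.
–C(=O)– with carbon on both sides → ketone.
–NH2 on an sp³ carbon with no adjacent C=O → amine.
–C(=O)– with carbon on both sides → ketone.
–OH on an sp³ carbon → alcohol.
Alcohol appears at: CH(OH), CH(CH2OH), CH2OH → 3.

3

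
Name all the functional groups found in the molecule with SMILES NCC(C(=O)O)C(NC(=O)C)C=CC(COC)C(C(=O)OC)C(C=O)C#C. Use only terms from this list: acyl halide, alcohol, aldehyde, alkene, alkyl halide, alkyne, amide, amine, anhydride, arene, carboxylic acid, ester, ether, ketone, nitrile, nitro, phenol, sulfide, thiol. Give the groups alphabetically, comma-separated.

aldehyde, alkene, alkyne, amide, amine, carboxylic acid, ester, ether

–NH2 on an sp³ carbon with no adjacent C=O → amine.
pendant –COOH: carbonyl C bonded to C and –OH → carboxylic acid.
pendant –NHC(=O)CH3: N bonded to a carbonyl → amide (not amine).
C=C double bond → alkene.
pendant –CH2OCH3: C–O–C linkage → ether.
pendant –COOCH3: carbonyl C bonded to C and –OCH3 → ester.
pendant –CHO: carbonyl C bonded to C and H → aldehyde.
C≡C triple bond → alkyne.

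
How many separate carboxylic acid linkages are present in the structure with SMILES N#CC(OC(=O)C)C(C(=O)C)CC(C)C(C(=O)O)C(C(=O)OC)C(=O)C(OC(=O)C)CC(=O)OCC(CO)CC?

N≡C–: carbon triple-bonded to nitrogen → nitrile.
pendant –OC(=O)CH3: an acyloxy group → ester.
pendant –COCH3: carbonyl C bonded to two carbons → ketone.
pendant –COOH: carbonyl C bonded to C and –OH → carboxylic acid.
pendant –COOCH3: carbonyl C bonded to C and –OCH3 → ester.
–C(=O)– with carbon on both sides → ketone.
pendant –OC(=O)CH3: an acyloxy group → ester.
–C(=O)–O–C with C on the carbonyl side → ester.
pendant –CH2OH on an sp³ backbone C → alcohol.
Carboxylic acid appears at: CH(COOH) → 1.

1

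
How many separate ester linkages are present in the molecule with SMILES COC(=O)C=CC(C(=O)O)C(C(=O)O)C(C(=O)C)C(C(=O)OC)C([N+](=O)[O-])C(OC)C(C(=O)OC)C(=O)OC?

Reading the structure from left to right:
  CH3OOC: CH3O–C(=O)–: carbonyl C bonded to C and to –OCH3 → ester (not ketone + ether).
  CH=CH: C=C double bond → alkene.
  CH(COOH): pendant –COOH: carbonyl C bonded to C and –OH → carboxylic acid.
  CH(COOH): pendant –COOH: carbonyl C bonded to C and –OH → carboxylic acid.
  CH(COCH3): pendant –COCH3: carbonyl C bonded to two carbons → ketone.
  CH(COOCH3): pendant –COOCH3: carbonyl C bonded to C and –OCH3 → ester.
  CH(NO2): –NO2 on an sp³ carbon → nitro (the N=O is not a carbonyl).
  CH(OCH3): pendant –OCH3: C–O–C with sp³ C, no adjacent C=O → ether.
  CH(COOCH3): pendant –COOCH3: carbonyl C bonded to C and –OCH3 → ester.
  COOCH3: –C(=O)OCH3: carbonyl C bonded to C and to –OCH3 → ester (not ketone + ether).
Ester appears at: CH3OOC, CH(COOCH3), CH(COOCH3), COOCH3 → 4.

4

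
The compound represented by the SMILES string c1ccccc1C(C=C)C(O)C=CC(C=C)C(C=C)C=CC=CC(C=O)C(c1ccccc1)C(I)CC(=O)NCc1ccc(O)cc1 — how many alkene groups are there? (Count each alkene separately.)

C6H5– phenyl ring → arene.
pendant –CH=CH2: C=C double bond → alkene.
–OH on an sp³ carbon → alcohol (secondary).
C=C double bond → alkene.
pendant –CH=CH2: C=C double bond → alkene.
pendant –CH=CH2: C=C double bond → alkene.
C=C double bond → alkene.
C=C double bond → alkene.
pendant –CHO: carbonyl C bonded to C and H → aldehyde.
pendant –C6H5: benzene ring → arene.
halogen on an sp³ carbon → alkyl halide.
–C(=O)–N– linkage → amide (the N is not an amine).
–OH attached directly to an aromatic ring → phenol (not alcohol); the ring itself is an arene.
Alkene appears at: CH(CH=CH2), CH=CH, CH(CH=CH2), CH(CH=CH2), CH=CH, CH=CH → 6.

6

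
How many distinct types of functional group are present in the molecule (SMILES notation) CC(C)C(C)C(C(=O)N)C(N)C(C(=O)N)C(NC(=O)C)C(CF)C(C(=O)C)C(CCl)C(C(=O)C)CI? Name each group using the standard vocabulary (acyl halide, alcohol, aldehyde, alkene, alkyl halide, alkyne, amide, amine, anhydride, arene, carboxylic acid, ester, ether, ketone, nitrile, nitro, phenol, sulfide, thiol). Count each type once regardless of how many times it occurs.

Taking each segment in turn:
  CH(CONH2): pendant –CONH2: carbonyl C bonded to C and N → amide.
  CH(NH2): –NH2 on an sp³ carbon with no adjacent C=O → amine.
  CH(CONH2): pendant –CONH2: carbonyl C bonded to C and N → amide.
  CH(NHCOCH3): pendant –NHC(=O)CH3: N bonded to a carbonyl → amide (not amine).
  CH(CH2F): pendant –CH2X: halogen on sp³ carbon → alkyl halide.
  CH(COCH3): pendant –COCH3: carbonyl C bonded to two carbons → ketone.
  CH(CH2Cl): pendant –CH2X: halogen on sp³ carbon → alkyl halide.
  CH(COCH3): pendant –COCH3: carbonyl C bonded to two carbons → ketone.
  CH2I: halogen on an sp³ carbon → alkyl halide.
Distinct types present: alkyl halide, amide, amine, ketone.

4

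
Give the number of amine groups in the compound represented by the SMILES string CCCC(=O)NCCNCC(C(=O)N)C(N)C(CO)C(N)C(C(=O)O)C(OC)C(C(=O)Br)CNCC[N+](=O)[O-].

4

Reading the structure from left to right:
  CH2CONHCH2: –C(=O)–N– linkage → amide (the N is not an amine).
  CH2NHCH2: C–N–C with sp³ carbons and no adjacent C=O → amine (secondary).
  CH(CONH2): pendant –CONH2: carbonyl C bonded to C and N → amide.
  CH(NH2): –NH2 on an sp³ carbon with no adjacent C=O → amine.
  CH(CH2OH): pendant –CH2OH on an sp³ backbone C → alcohol.
  CH(NH2): –NH2 on an sp³ carbon with no adjacent C=O → amine.
  CH(COOH): pendant –COOH: carbonyl C bonded to C and –OH → carboxylic acid.
  CH(OCH3): pendant –OCH3: C–O–C with sp³ C, no adjacent C=O → ether.
  CH(COBr): pendant –C(=O)X: carbonyl C bonded to C and halogen → acyl halide.
  CH2NHCH2: C–N–C with sp³ carbons and no adjacent C=O → amine (secondary).
  CH2NO2: –NO2 on carbon → nitro group.
Amine appears at: CH2NHCH2, CH(NH2), CH(NH2), CH2NHCH2 → 4.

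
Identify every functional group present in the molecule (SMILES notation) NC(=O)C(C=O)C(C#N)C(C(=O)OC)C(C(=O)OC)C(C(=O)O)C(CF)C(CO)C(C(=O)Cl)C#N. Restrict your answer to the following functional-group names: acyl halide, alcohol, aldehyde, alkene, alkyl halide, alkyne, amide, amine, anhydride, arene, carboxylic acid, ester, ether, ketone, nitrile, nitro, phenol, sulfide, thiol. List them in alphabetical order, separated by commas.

Working along the chain:
  H2NCO: –C(=O)NH2: carbonyl C bonded to C and to N → amide (the N is not a separate amine).
  CH(CHO): pendant –CHO: carbonyl C bonded to C and H → aldehyde.
  CH(CN): pendant –C≡N: nitrile.
  CH(COOCH3): pendant –COOCH3: carbonyl C bonded to C and –OCH3 → ester.
  CH(COOCH3): pendant –COOCH3: carbonyl C bonded to C and –OCH3 → ester.
  CH(COOH): pendant –COOH: carbonyl C bonded to C and –OH → carboxylic acid.
  CH(CH2F): pendant –CH2X: halogen on sp³ carbon → alkyl halide.
  CH(CH2OH): pendant –CH2OH on an sp³ backbone C → alcohol.
  CH(COCl): pendant –C(=O)X: carbonyl C bonded to C and halogen → acyl halide.
  CN: –C≡N: carbon triple-bonded to nitrogen → nitrile.

acyl halide, alcohol, aldehyde, alkyl halide, amide, carboxylic acid, ester, nitrile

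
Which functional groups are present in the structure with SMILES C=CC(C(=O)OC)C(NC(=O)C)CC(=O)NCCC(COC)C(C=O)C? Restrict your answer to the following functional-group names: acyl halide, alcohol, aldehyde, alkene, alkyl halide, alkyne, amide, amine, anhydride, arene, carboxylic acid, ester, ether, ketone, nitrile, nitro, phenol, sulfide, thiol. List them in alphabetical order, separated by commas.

aldehyde, alkene, amide, ester, ether

C=C double bond → alkene.
pendant –COOCH3: carbonyl C bonded to C and –OCH3 → ester.
pendant –NHC(=O)CH3: N bonded to a carbonyl → amide (not amine).
–C(=O)–N– linkage → amide (the N is not an amine).
pendant –CH2OCH3: C–O–C linkage → ether.
pendant –CHO: carbonyl C bonded to C and H → aldehyde.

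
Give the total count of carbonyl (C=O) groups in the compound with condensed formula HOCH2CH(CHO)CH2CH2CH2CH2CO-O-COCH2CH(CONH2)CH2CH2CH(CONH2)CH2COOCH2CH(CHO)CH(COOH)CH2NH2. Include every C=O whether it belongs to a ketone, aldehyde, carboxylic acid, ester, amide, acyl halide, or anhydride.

CH(CHO): aldehyde, 1 C=O (running total 1).
CH2CO-O-COCH2: anhydride, 2 C=O (running total 3).
CH(CONH2): amide, 1 C=O (running total 4).
CH(CONH2): amide, 1 C=O (running total 5).
CH2COOCH2: ester, 1 C=O (running total 6).
CH(CHO): aldehyde, 1 C=O (running total 7).
CH(COOH): carboxylic acid, 1 C=O (running total 8).

8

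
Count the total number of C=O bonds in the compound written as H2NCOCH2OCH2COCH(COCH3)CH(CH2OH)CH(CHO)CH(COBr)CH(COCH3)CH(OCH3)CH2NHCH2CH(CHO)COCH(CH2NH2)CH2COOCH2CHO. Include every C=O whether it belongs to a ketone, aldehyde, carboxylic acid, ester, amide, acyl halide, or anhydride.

10

H2NCO: amide, 1 C=O (running total 1).
CO: ketone, 1 C=O (running total 2).
CH(COCH3): ketone, 1 C=O (running total 3).
CH(CHO): aldehyde, 1 C=O (running total 4).
CH(COBr): acyl halide, 1 C=O (running total 5).
CH(COCH3): ketone, 1 C=O (running total 6).
CH(CHO): aldehyde, 1 C=O (running total 7).
CO: ketone, 1 C=O (running total 8).
CH2COOCH2: ester, 1 C=O (running total 9).
CHO: aldehyde, 1 C=O (running total 10).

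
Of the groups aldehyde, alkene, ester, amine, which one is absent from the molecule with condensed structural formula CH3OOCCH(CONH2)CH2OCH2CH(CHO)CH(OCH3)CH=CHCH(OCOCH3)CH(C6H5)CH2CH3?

amine

aldehyde: present (CH(CHO) — pendant –CHO: carbonyl C bonded to C and H → aldehyde).
ester: present (CH3OOC — CH3O–C(=O)–: carbonyl C bonded to C and to –OCH3 → ester (not ketone + ether)).
alkene: present (CH=CH — C=C double bond → alkene).
amine: absent. In CH(CONH2), the nitrogen is bonded directly to a carbonyl carbon, making it part of an amide, not a free amine.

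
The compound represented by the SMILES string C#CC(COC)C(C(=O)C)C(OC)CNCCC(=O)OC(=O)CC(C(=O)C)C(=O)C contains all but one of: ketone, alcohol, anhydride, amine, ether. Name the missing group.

alcohol

ether: present (CH(CH2OCH3) — pendant –CH2OCH3: C–O–C linkage → ether).
anhydride: present (CH2CO-O-COCH2 — two acyl groups sharing one oxygen, –C(=O)–O–C(=O)– → anhydride).
ketone: present (CH(COCH3) — pendant –COCH3: carbonyl C bonded to two carbons → ketone).
amine: present (CH2NHCH2 — C–N–C with sp³ carbons and no adjacent C=O → amine (secondary)).
alcohol: no segment matches this pattern.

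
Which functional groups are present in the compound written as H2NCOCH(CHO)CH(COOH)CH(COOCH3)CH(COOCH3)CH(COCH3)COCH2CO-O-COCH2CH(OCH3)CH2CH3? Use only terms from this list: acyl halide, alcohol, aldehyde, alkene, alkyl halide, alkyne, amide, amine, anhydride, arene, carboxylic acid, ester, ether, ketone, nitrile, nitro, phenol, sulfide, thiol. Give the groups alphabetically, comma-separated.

aldehyde, amide, anhydride, carboxylic acid, ester, ether, ketone

Reading the structure from left to right:
  H2NCO: –C(=O)NH2: carbonyl C bonded to C and to N → amide (the N is not a separate amine).
  CH(CHO): pendant –CHO: carbonyl C bonded to C and H → aldehyde.
  CH(COOH): pendant –COOH: carbonyl C bonded to C and –OH → carboxylic acid.
  CH(COOCH3): pendant –COOCH3: carbonyl C bonded to C and –OCH3 → ester.
  CH(COOCH3): pendant –COOCH3: carbonyl C bonded to C and –OCH3 → ester.
  CH(COCH3): pendant –COCH3: carbonyl C bonded to two carbons → ketone.
  CO: –C(=O)– with carbon on both sides → ketone.
  CH2CO-O-COCH2: two acyl groups sharing one oxygen, –C(=O)–O–C(=O)– → anhydride.
  CH(OCH3): pendant –OCH3: C–O–C with sp³ C, no adjacent C=O → ether.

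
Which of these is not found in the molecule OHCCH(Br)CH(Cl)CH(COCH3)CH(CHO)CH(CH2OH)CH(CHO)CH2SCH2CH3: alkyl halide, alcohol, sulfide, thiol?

thiol

alcohol: present (CH(CH2OH) — pendant –CH2OH on an sp³ backbone C → alcohol).
sulfide: present (CH2SCH2 — C–S–C linkage → sulfide (thioether)).
alkyl halide: present (CH(Br) — halogen on an sp³ carbon → alkyl halide).
thiol: no segment matches this pattern.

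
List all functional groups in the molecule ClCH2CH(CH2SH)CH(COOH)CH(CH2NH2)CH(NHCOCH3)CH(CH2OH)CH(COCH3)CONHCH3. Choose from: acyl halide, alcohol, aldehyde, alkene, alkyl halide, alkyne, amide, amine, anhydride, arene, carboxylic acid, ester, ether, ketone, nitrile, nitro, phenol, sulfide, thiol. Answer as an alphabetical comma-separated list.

Taking each segment in turn:
  ClCH2: halogen on an sp³ carbon → alkyl halide.
  CH(CH2SH): pendant –CH2SH → thiol.
  CH(COOH): pendant –COOH: carbonyl C bonded to C and –OH → carboxylic acid.
  CH(CH2NH2): pendant –CH2NH2: N on sp³ C, no adjacent C=O → amine.
  CH(NHCOCH3): pendant –NHC(=O)CH3: N bonded to a carbonyl → amide (not amine).
  CH(CH2OH): pendant –CH2OH on an sp³ backbone C → alcohol.
  CH(COCH3): pendant –COCH3: carbonyl C bonded to two carbons → ketone.
  CONHCH3: –C(=O)NHCH3: carbonyl C bonded to C and to N → amide (the N is not an amine).

alcohol, alkyl halide, amide, amine, carboxylic acid, ketone, thiol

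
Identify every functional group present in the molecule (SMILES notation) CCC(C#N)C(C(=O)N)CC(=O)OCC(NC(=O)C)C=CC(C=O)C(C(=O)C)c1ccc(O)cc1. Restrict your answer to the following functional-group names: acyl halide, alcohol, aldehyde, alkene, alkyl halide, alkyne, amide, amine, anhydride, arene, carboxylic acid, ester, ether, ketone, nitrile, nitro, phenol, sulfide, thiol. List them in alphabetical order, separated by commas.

aldehyde, alkene, amide, arene, ester, ketone, nitrile, phenol

Working along the chain:
  CH(CN): pendant –C≡N: nitrile.
  CH(CONH2): pendant –CONH2: carbonyl C bonded to C and N → amide.
  CH2COOCH2: –C(=O)–O–C with C on the carbonyl side → ester.
  CH(NHCOCH3): pendant –NHC(=O)CH3: N bonded to a carbonyl → amide (not amine).
  CH=CH: C=C double bond → alkene.
  CH(CHO): pendant –CHO: carbonyl C bonded to C and H → aldehyde.
  CH(COCH3): pendant –COCH3: carbonyl C bonded to two carbons → ketone.
  C6H4OH: –OH attached directly to an aromatic ring → phenol (not alcohol); the ring itself is an arene.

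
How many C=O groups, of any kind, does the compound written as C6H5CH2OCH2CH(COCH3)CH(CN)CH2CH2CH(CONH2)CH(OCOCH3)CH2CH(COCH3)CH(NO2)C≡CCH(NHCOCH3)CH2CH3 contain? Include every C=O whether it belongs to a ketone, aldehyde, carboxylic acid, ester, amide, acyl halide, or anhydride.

5

CH(COCH3): ketone, 1 C=O (running total 1).
CH(CONH2): amide, 1 C=O (running total 2).
CH(OCOCH3): ester, 1 C=O (running total 3).
CH(COCH3): ketone, 1 C=O (running total 4).
CH(NHCOCH3): amide, 1 C=O (running total 5).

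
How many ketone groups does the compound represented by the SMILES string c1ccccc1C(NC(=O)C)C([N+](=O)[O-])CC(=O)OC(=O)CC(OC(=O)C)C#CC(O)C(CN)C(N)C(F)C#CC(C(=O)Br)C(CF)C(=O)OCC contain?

0

C6H5– phenyl ring → arene.
pendant –NHC(=O)CH3: N bonded to a carbonyl → amide (not amine).
–NO2 on an sp³ carbon → nitro (the N=O is not a carbonyl).
two acyl groups sharing one oxygen, –C(=O)–O–C(=O)– → anhydride.
pendant –OC(=O)CH3: an acyloxy group → ester.
C≡C triple bond → alkyne.
–OH on an sp³ carbon → alcohol (secondary).
pendant –CH2NH2: N on sp³ C, no adjacent C=O → amine.
–NH2 on an sp³ carbon with no adjacent C=O → amine.
halogen on an sp³ carbon → alkyl halide.
C≡C triple bond → alkyne.
pendant –C(=O)X: carbonyl C bonded to C and halogen → acyl halide.
pendant –CH2X: halogen on sp³ carbon → alkyl halide.
–C(=O)OCH2CH3: carbonyl C bonded to C and to –OEt → ester.
No segment is a ketone: CH(NHCOCH3) is amide, not ketone; CH2CO-O-COCH2 is anhydride, not ketone; CH(OCOCH3) is ester, not ketone. → 0.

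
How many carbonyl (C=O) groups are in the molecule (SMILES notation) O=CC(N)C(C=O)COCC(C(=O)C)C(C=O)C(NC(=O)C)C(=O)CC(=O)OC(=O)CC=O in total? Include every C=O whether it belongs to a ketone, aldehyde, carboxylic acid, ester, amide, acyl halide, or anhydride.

OHC: aldehyde, 1 C=O (running total 1).
CH(CHO): aldehyde, 1 C=O (running total 2).
CH(COCH3): ketone, 1 C=O (running total 3).
CH(CHO): aldehyde, 1 C=O (running total 4).
CH(NHCOCH3): amide, 1 C=O (running total 5).
CO: ketone, 1 C=O (running total 6).
CH2CO-O-COCH2: anhydride, 2 C=O (running total 8).
CHO: aldehyde, 1 C=O (running total 9).

9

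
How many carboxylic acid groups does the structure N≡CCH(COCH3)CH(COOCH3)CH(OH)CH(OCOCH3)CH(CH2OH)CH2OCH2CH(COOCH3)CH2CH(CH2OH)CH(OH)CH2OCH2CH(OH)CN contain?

N≡C–: carbon triple-bonded to nitrogen → nitrile.
pendant –COCH3: carbonyl C bonded to two carbons → ketone.
pendant –COOCH3: carbonyl C bonded to C and –OCH3 → ester.
–OH on an sp³ carbon → alcohol (secondary).
pendant –OC(=O)CH3: an acyloxy group → ester.
pendant –CH2OH on an sp³ backbone C → alcohol.
C–O–C with sp³ carbons on both sides and no adjacent C=O → ether.
pendant –COOCH3: carbonyl C bonded to C and –OCH3 → ester.
pendant –CH2OH on an sp³ backbone C → alcohol.
–OH on an sp³ carbon → alcohol (secondary).
C–O–C with sp³ carbons on both sides and no adjacent C=O → ether.
–OH on an sp³ carbon → alcohol (secondary).
–C≡N: carbon triple-bonded to nitrogen → nitrile.
No segment is a carboxylic acid: CH(COOCH3) is ester, not carboxylic acid; CH(OH) is alcohol, not carboxylic acid; CH(OCOCH3) is ester, not carboxylic acid. → 0.

0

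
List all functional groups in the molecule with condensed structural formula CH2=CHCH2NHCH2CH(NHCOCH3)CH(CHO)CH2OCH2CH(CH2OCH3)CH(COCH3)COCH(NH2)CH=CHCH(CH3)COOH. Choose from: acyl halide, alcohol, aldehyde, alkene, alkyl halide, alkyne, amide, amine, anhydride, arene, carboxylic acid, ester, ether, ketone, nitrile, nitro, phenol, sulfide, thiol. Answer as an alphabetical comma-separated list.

aldehyde, alkene, amide, amine, carboxylic acid, ether, ketone

Taking each segment in turn:
  CH2=CH: C=C double bond → alkene.
  CH2NHCH2: C–N–C with sp³ carbons and no adjacent C=O → amine (secondary).
  CH(NHCOCH3): pendant –NHC(=O)CH3: N bonded to a carbonyl → amide (not amine).
  CH(CHO): pendant –CHO: carbonyl C bonded to C and H → aldehyde.
  CH2OCH2: C–O–C with sp³ carbons on both sides and no adjacent C=O → ether.
  CH(CH2OCH3): pendant –CH2OCH3: C–O–C linkage → ether.
  CH(COCH3): pendant –COCH3: carbonyl C bonded to two carbons → ketone.
  CO: –C(=O)– with carbon on both sides → ketone.
  CH(NH2): –NH2 on an sp³ carbon with no adjacent C=O → amine.
  CH=CH: C=C double bond → alkene.
  COOH: –COOH: carbonyl C bonded to –OH and C → carboxylic acid (the –OH is not a separate alcohol).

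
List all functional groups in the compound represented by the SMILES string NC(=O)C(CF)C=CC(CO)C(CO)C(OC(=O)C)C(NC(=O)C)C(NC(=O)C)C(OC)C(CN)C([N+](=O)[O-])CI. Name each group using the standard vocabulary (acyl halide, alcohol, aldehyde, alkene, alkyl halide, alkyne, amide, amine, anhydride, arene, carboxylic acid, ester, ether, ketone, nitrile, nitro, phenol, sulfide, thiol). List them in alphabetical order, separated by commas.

Working along the chain:
  H2NCO: –C(=O)NH2: carbonyl C bonded to C and to N → amide (the N is not a separate amine).
  CH(CH2F): pendant –CH2X: halogen on sp³ carbon → alkyl halide.
  CH=CH: C=C double bond → alkene.
  CH(CH2OH): pendant –CH2OH on an sp³ backbone C → alcohol.
  CH(CH2OH): pendant –CH2OH on an sp³ backbone C → alcohol.
  CH(OCOCH3): pendant –OC(=O)CH3: an acyloxy group → ester.
  CH(NHCOCH3): pendant –NHC(=O)CH3: N bonded to a carbonyl → amide (not amine).
  CH(NHCOCH3): pendant –NHC(=O)CH3: N bonded to a carbonyl → amide (not amine).
  CH(OCH3): pendant –OCH3: C–O–C with sp³ C, no adjacent C=O → ether.
  CH(CH2NH2): pendant –CH2NH2: N on sp³ C, no adjacent C=O → amine.
  CH(NO2): –NO2 on an sp³ carbon → nitro (the N=O is not a carbonyl).
  CH2I: halogen on an sp³ carbon → alkyl halide.

alcohol, alkene, alkyl halide, amide, amine, ester, ether, nitro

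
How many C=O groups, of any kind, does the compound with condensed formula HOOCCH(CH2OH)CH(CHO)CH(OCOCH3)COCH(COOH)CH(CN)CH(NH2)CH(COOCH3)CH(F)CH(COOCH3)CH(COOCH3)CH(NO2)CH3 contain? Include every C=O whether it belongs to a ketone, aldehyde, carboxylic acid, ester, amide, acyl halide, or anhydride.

8

HOOC: carboxylic acid, 1 C=O (running total 1).
CH(CHO): aldehyde, 1 C=O (running total 2).
CH(OCOCH3): ester, 1 C=O (running total 3).
CO: ketone, 1 C=O (running total 4).
CH(COOH): carboxylic acid, 1 C=O (running total 5).
CH(COOCH3): ester, 1 C=O (running total 6).
CH(COOCH3): ester, 1 C=O (running total 7).
CH(COOCH3): ester, 1 C=O (running total 8).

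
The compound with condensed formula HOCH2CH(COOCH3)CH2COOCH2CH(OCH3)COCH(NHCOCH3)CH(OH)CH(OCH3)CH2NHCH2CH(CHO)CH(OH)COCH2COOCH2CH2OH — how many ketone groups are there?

Reading the structure from left to right:
  HOCH2: HO– on an sp³ carbon → alcohol.
  CH(COOCH3): pendant –COOCH3: carbonyl C bonded to C and –OCH3 → ester.
  CH2COOCH2: –C(=O)–O–C with C on the carbonyl side → ester.
  CH(OCH3): pendant –OCH3: C–O–C with sp³ C, no adjacent C=O → ether.
  CO: –C(=O)– with carbon on both sides → ketone.
  CH(NHCOCH3): pendant –NHC(=O)CH3: N bonded to a carbonyl → amide (not amine).
  CH(OH): –OH on an sp³ carbon → alcohol (secondary).
  CH(OCH3): pendant –OCH3: C–O–C with sp³ C, no adjacent C=O → ether.
  CH2NHCH2: C–N–C with sp³ carbons and no adjacent C=O → amine (secondary).
  CH(CHO): pendant –CHO: carbonyl C bonded to C and H → aldehyde.
  CH(OH): –OH on an sp³ carbon → alcohol (secondary).
  CO: –C(=O)– with carbon on both sides → ketone.
  CH2COOCH2: –C(=O)–O–C with C on the carbonyl side → ester.
  CH2OH: –OH on an sp³ carbon → alcohol.
Ketone appears at: CO, CO → 2.

2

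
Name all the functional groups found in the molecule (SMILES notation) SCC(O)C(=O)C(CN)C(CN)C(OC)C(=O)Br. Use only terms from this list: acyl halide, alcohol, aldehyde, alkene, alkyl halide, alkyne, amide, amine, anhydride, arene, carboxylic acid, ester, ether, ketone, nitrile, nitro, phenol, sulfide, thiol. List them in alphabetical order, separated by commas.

acyl halide, alcohol, amine, ether, ketone, thiol

–SH on an sp³ carbon → thiol.
–OH on an sp³ carbon → alcohol (secondary).
–C(=O)– with carbon on both sides → ketone.
pendant –CH2NH2: N on sp³ C, no adjacent C=O → amine.
pendant –CH2NH2: N on sp³ C, no adjacent C=O → amine.
pendant –OCH3: C–O–C with sp³ C, no adjacent C=O → ether.
–C(=O)Br: carbonyl C bonded to C and to a halogen → acyl halide (not alkyl halide).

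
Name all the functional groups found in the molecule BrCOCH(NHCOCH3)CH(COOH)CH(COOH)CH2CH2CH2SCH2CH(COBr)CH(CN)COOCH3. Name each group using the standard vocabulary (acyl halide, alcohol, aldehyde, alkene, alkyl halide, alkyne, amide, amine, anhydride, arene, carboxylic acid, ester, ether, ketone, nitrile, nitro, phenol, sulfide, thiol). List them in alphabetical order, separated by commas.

–C(=O)Br: carbonyl C bonded to C and to a halogen → acyl halide (not alkyl halide).
pendant –NHC(=O)CH3: N bonded to a carbonyl → amide (not amine).
pendant –COOH: carbonyl C bonded to C and –OH → carboxylic acid.
pendant –COOH: carbonyl C bonded to C and –OH → carboxylic acid.
C–S–C linkage → sulfide (thioether).
pendant –C(=O)X: carbonyl C bonded to C and halogen → acyl halide.
pendant –C≡N: nitrile.
–C(=O)OCH3: carbonyl C bonded to C and to –OCH3 → ester (not ketone + ether).

acyl halide, amide, carboxylic acid, ester, nitrile, sulfide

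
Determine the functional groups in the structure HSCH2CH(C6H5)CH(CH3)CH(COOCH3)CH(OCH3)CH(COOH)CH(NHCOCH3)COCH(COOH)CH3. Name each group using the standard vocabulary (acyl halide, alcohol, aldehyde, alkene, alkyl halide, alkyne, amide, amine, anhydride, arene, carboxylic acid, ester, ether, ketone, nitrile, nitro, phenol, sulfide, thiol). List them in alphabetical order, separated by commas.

amide, arene, carboxylic acid, ester, ether, ketone, thiol

Reading the structure from left to right:
  HSCH2: –SH on an sp³ carbon → thiol.
  CH(C6H5): pendant –C6H5: benzene ring → arene.
  CH(COOCH3): pendant –COOCH3: carbonyl C bonded to C and –OCH3 → ester.
  CH(OCH3): pendant –OCH3: C–O–C with sp³ C, no adjacent C=O → ether.
  CH(COOH): pendant –COOH: carbonyl C bonded to C and –OH → carboxylic acid.
  CH(NHCOCH3): pendant –NHC(=O)CH3: N bonded to a carbonyl → amide (not amine).
  CO: –C(=O)– with carbon on both sides → ketone.
  CH(COOH): pendant –COOH: carbonyl C bonded to C and –OH → carboxylic acid.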